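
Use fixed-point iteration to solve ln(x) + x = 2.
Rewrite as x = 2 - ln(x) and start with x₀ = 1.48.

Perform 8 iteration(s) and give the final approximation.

Equation: ln(x) + x = 2
Fixed-point form: x = 2 - ln(x)
x₀ = 1.48

x_1 = g(1.480000) = 1.607958
x_2 = g(1.607958) = 1.525035
x_3 = g(1.525035) = 1.577983
x_4 = g(1.577983) = 1.543853
x_5 = g(1.543853) = 1.565719
x_6 = g(1.565719) = 1.551655
x_7 = g(1.551655) = 1.560678
x_8 = g(1.560678) = 1.554880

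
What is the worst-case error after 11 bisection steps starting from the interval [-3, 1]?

Bisection error bound: |error| ≤ (b-a)/2^n
|error| ≤ (1 - (-3))/2^11 = 4/2^11
|error| ≤ 0.0019531250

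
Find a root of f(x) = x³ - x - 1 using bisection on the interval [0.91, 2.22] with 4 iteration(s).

f(x) = x³ - x - 1
Initial interval: [0.91, 2.22]

Iteration 1:
  c_1 = (0.910000 + 2.220000)/2 = 1.565000
  f(c_1) = f(1.565000) = 1.268037
  f(a) × f(c) < 0, new interval: [0.910000, 1.565000]
Iteration 2:
  c_2 = (0.910000 + 1.565000)/2 = 1.237500
  f(c_2) = f(1.237500) = -0.342385
  f(a) × f(c) ≥ 0, new interval: [1.237500, 1.565000]
Iteration 3:
  c_3 = (1.237500 + 1.565000)/2 = 1.401250
  f(c_3) = f(1.401250) = 0.350107
  f(a) × f(c) < 0, new interval: [1.237500, 1.401250]
Iteration 4:
  c_4 = (1.237500 + 1.401250)/2 = 1.319375
  f(c_4) = f(1.319375) = -0.022672
  f(a) × f(c) ≥ 0, new interval: [1.319375, 1.401250]

After 4 iteration(s), the approximation is c_4 = 1.319375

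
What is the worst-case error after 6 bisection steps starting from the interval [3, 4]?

Bisection error bound: |error| ≤ (b-a)/2^n
|error| ≤ (4 - 3)/2^6 = 1/2^6
|error| ≤ 0.0156250000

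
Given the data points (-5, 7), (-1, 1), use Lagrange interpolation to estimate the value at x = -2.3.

Lagrange interpolation formula:
P(x) = Σ yᵢ × Lᵢ(x)
where Lᵢ(x) = Π_{j≠i} (x - xⱼ)/(xᵢ - xⱼ)

L_0(-2.3) = (-2.3 - (-1))/(-5 - (-1)) = 0.325000
L_1(-2.3) = (-2.3 - (-5))/(-1 - (-5)) = 0.675000

P(-2.3) = 7×L_0(-2.3) + 1×L_1(-2.3)
P(-2.3) = 2.950000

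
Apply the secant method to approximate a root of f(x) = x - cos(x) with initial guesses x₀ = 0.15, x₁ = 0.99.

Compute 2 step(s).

f(x) = x - cos(x)
x₀ = 0.15, x₁ = 0.99

Secant formula: x_{n+1} = x_n - f(x_n)(x_n - x_{n-1})/(f(x_n) - f(x_{n-1}))

Iteration 1:
  f(0.150000) = -0.838771
  f(0.990000) = 0.441310
  x_2 = 0.990000 - 0.441310×(0.990000 - 0.150000)/(0.441310 - (-0.838771))
       = 0.700409
Iteration 2:
  f(0.990000) = 0.441310
  f(0.700409) = -0.064170
  x_3 = 0.700409 - (-0.064170)×(0.700409 - 0.990000)/(-0.064170 - 0.441310)
       = 0.737172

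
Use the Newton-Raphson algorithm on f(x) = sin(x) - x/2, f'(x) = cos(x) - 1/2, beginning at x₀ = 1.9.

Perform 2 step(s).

f(x) = sin(x) - x/2
f'(x) = cos(x) - 1/2
x₀ = 1.9

Newton-Raphson formula: x_{n+1} = x_n - f(x_n)/f'(x_n)

Iteration 1:
  f(1.900000) = -0.003700
  f'(1.900000) = -0.823290
  x_1 = 1.900000 - (-0.003700)/(-0.823290) = 1.895506
Iteration 2:
  f(1.895506) = -0.000010
  f'(1.895506) = -0.819034
  x_2 = 1.895506 - (-0.000010)/(-0.819034) = 1.895494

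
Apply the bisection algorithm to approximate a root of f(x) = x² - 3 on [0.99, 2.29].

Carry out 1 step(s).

f(x) = x² - 3
Initial interval: [0.99, 2.29]

Iteration 1:
  c_1 = (0.990000 + 2.290000)/2 = 1.640000
  f(c_1) = f(1.640000) = -0.310400
  f(a) × f(c) ≥ 0, new interval: [1.640000, 2.290000]

After 1 iteration(s), the approximation is c_1 = 1.640000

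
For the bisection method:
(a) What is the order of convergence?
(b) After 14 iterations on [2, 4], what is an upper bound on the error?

(a) Bisection has linear (order 1) convergence; the error is halved each step.

(b) Error bound = (b-a)/2^n = (4 - 2)/2^{14}
    = 2/2^{14}

(a) 1 (linear); (b) error ≤ 1.22e-04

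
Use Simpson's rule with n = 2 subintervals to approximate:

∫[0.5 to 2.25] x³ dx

f(x) = x³
a = 0.5, b = 2.25, n = 2
h = (b - a)/n = 0.875000

Simpson's rule: (h/3)[f(x₀) + 4f(x₁) + 2f(x₂) + ... + f(xₙ)]

x_0 = 0.5000, f(x_0) = 0.125000, coefficient = 1
x_1 = 1.3750, f(x_1) = 2.599609, coefficient = 4
x_2 = 2.2500, f(x_2) = 11.390625, coefficient = 1

I ≈ (0.875000/3) × 21.914062 = 6.391602
Exact value: 6.391602
Error: 0.000000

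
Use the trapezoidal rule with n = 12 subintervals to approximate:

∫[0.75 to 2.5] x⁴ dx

f(x) = x⁴
a = 0.75, b = 2.5, n = 12
h = (b - a)/n = 0.145833

Trapezoidal rule: (h/2)[f(x₀) + 2f(x₁) + 2f(x₂) + ... + f(xₙ)]

x_0 = 0.7500, f(x_0) = 0.316406, coefficient = 1
x_1 = 0.8958, f(x_1) = 0.644034, coefficient = 2
x_2 = 1.0417, f(x_2) = 1.177376, coefficient = 2
x_3 = 1.1875, f(x_3) = 1.988541, coefficient = 2
x_4 = 1.3333, f(x_4) = 3.160494, coefficient = 2
x_5 = 1.4792, f(x_5) = 4.787055, coefficient = 2
x_6 = 1.6250, f(x_6) = 6.972900, coefficient = 2
x_7 = 1.7708, f(x_7) = 9.833560, coefficient = 2
x_8 = 1.9167, f(x_8) = 13.495419, coefficient = 2
x_9 = 2.0625, f(x_9) = 18.095718, coefficient = 2
x_10 = 2.2083, f(x_10) = 23.782555, coefficient = 2
x_11 = 2.3542, f(x_11) = 30.714880, coefficient = 2
x_12 = 2.5000, f(x_12) = 39.062500, coefficient = 1

I ≈ (0.145833/2) × 268.683970 = 19.591539
Exact value: 19.483789
Error: 0.107750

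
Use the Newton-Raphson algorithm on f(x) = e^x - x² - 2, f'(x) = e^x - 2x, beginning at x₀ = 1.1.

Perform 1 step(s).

f(x) = e^x - x² - 2
f'(x) = e^x - 2x
x₀ = 1.1

Newton-Raphson formula: x_{n+1} = x_n - f(x_n)/f'(x_n)

Iteration 1:
  f(1.100000) = -0.205834
  f'(1.100000) = 0.804166
  x_1 = 1.100000 - (-0.205834)/0.804166 = 1.355960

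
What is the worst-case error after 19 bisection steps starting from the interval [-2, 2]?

Bisection error bound: |error| ≤ (b-a)/2^n
|error| ≤ (2 - (-2))/2^19 = 4/2^19
|error| ≤ 0.0000076294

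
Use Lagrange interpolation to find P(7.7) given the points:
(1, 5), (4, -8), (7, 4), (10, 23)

Lagrange interpolation formula:
P(x) = Σ yᵢ × Lᵢ(x)
where Lᵢ(x) = Π_{j≠i} (x - xⱼ)/(xᵢ - xⱼ)

L_0(7.7) = (7.7 - 4)/(1 - 4) × (7.7 - 7)/(1 - 7) × (7.7 - 10)/(1 - 10) = 0.036772
L_1(7.7) = (7.7 - 1)/(4 - 1) × (7.7 - 7)/(4 - 7) × (7.7 - 10)/(4 - 10) = -0.199759
L_2(7.7) = (7.7 - 1)/(7 - 1) × (7.7 - 4)/(7 - 4) × (7.7 - 10)/(7 - 10) = 1.055870
L_3(7.7) = (7.7 - 1)/(10 - 1) × (7.7 - 4)/(10 - 4) × (7.7 - 7)/(10 - 7) = 0.107117

P(7.7) = 5×L_0(7.7) + (-8)×L_1(7.7) + 4×L_2(7.7) + 23×L_3(7.7)
P(7.7) = 8.469111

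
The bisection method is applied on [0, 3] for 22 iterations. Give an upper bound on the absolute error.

Bisection error bound: |error| ≤ (b-a)/2^n
|error| ≤ (3 - 0)/2^22 = 3/2^22
|error| ≤ 0.0000007153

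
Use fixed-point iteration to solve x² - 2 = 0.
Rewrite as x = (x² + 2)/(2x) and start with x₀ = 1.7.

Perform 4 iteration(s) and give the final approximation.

Equation: x² - 2 = 0
Fixed-point form: x = (x² + 2)/(2x)
x₀ = 1.7

x_1 = g(1.700000) = 1.438235
x_2 = g(1.438235) = 1.414414
x_3 = g(1.414414) = 1.414214
x_4 = g(1.414214) = 1.414214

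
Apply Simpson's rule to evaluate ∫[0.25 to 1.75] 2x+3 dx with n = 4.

f(x) = 2x+3
a = 0.25, b = 1.75, n = 4
h = (b - a)/n = 0.375000

Simpson's rule: (h/3)[f(x₀) + 4f(x₁) + 2f(x₂) + ... + f(xₙ)]

x_0 = 0.2500, f(x_0) = 3.500000, coefficient = 1
x_1 = 0.6250, f(x_1) = 4.250000, coefficient = 4
x_2 = 1.0000, f(x_2) = 5.000000, coefficient = 2
x_3 = 1.3750, f(x_3) = 5.750000, coefficient = 4
x_4 = 1.7500, f(x_4) = 6.500000, coefficient = 1

I ≈ (0.375000/3) × 60.000000 = 7.500000
Exact value: 7.500000
Error: 0.000000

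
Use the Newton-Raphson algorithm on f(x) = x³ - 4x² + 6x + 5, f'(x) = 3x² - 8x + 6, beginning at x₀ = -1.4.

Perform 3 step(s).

f(x) = x³ - 4x² + 6x + 5
f'(x) = 3x² - 8x + 6
x₀ = -1.4

Newton-Raphson formula: x_{n+1} = x_n - f(x_n)/f'(x_n)

Iteration 1:
  f(-1.400000) = -13.984000
  f'(-1.400000) = 23.080000
  x_1 = -1.400000 - (-13.984000)/23.080000 = -0.794107
Iteration 2:
  f(-0.794107) = -2.787841
  f'(-0.794107) = 14.244680
  x_2 = -0.794107 - (-2.787841)/14.244680 = -0.598396
Iteration 3:
  f(-0.598396) = -0.236965
  f'(-0.598396) = 11.861406
  x_3 = -0.598396 - (-0.236965)/11.861406 = -0.578419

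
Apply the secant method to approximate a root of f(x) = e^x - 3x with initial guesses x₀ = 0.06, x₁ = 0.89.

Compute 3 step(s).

f(x) = e^x - 3x
x₀ = 0.06, x₁ = 0.89

Secant formula: x_{n+1} = x_n - f(x_n)(x_n - x_{n-1})/(f(x_n) - f(x_{n-1}))

Iteration 1:
  f(0.060000) = 0.881837
  f(0.890000) = -0.234870
  x_2 = 0.890000 - (-0.234870)×(0.890000 - 0.060000)/(-0.234870 - 0.881837)
       = 0.715431
Iteration 2:
  f(0.890000) = -0.234870
  f(0.715431) = -0.101225
  x_3 = 0.715431 - (-0.101225)×(0.715431 - 0.890000)/(-0.101225 - (-0.234870))
       = 0.583210
Iteration 3:
  f(0.715431) = -0.101225
  f(0.583210) = 0.042151
  x_4 = 0.583210 - 0.042151×(0.583210 - 0.715431)/(0.042151 - (-0.101225))
       = 0.622081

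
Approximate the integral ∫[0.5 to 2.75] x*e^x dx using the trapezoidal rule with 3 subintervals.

f(x) = x*e^x
a = 0.5, b = 2.75, n = 3
h = (b - a)/n = 0.750000

Trapezoidal rule: (h/2)[f(x₀) + 2f(x₁) + 2f(x₂) + ... + f(xₙ)]

x_0 = 0.5000, f(x_0) = 0.824361, coefficient = 1
x_1 = 1.2500, f(x_1) = 4.362929, coefficient = 2
x_2 = 2.0000, f(x_2) = 14.778112, coefficient = 2
x_3 = 2.7500, f(x_3) = 43.017238, coefficient = 1

I ≈ (0.750000/2) × 82.123680 = 30.796380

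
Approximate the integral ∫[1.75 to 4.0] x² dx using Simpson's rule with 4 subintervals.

f(x) = x²
a = 1.75, b = 4.0, n = 4
h = (b - a)/n = 0.562500

Simpson's rule: (h/3)[f(x₀) + 4f(x₁) + 2f(x₂) + ... + f(xₙ)]

x_0 = 1.7500, f(x_0) = 3.062500, coefficient = 1
x_1 = 2.3125, f(x_1) = 5.347656, coefficient = 4
x_2 = 2.8750, f(x_2) = 8.265625, coefficient = 2
x_3 = 3.4375, f(x_3) = 11.816406, coefficient = 4
x_4 = 4.0000, f(x_4) = 16.000000, coefficient = 1

I ≈ (0.562500/3) × 104.250000 = 19.546875
Exact value: 19.546875
Error: 0.000000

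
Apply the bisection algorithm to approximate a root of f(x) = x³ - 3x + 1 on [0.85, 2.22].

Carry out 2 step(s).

f(x) = x³ - 3x + 1
Initial interval: [0.85, 2.22]

Iteration 1:
  c_1 = (0.850000 + 2.220000)/2 = 1.535000
  f(c_1) = f(1.535000) = 0.011805
  f(a) × f(c) < 0, new interval: [0.850000, 1.535000]
Iteration 2:
  c_2 = (0.850000 + 1.535000)/2 = 1.192500
  f(c_2) = f(1.192500) = -0.881698
  f(a) × f(c) ≥ 0, new interval: [1.192500, 1.535000]

After 2 iteration(s), the approximation is c_2 = 1.192500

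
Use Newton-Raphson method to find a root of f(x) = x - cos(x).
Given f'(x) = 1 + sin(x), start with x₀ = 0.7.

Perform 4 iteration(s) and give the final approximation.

f(x) = x - cos(x)
f'(x) = 1 + sin(x)
x₀ = 0.7

Newton-Raphson formula: x_{n+1} = x_n - f(x_n)/f'(x_n)

Iteration 1:
  f(0.700000) = -0.064842
  f'(0.700000) = 1.644218
  x_1 = 0.700000 - (-0.064842)/1.644218 = 0.739436
Iteration 2:
  f(0.739436) = 0.000588
  f'(0.739436) = 1.673872
  x_2 = 0.739436 - 0.000588/1.673872 = 0.739085
Iteration 3:
  f(0.739085) = 0.000000
  f'(0.739085) = 1.673612
  x_3 = 0.739085 - 0.000000/1.673612 = 0.739085
Iteration 4:
  f(0.739085) = 0.000000
  f'(0.739085) = 1.673612
  x_4 = 0.739085 - 0.000000/1.673612 = 0.739085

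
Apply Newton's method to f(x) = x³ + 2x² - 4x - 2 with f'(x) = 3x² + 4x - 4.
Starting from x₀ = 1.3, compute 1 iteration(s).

f(x) = x³ + 2x² - 4x - 2
f'(x) = 3x² + 4x - 4
x₀ = 1.3

Newton-Raphson formula: x_{n+1} = x_n - f(x_n)/f'(x_n)

Iteration 1:
  f(1.300000) = -1.623000
  f'(1.300000) = 6.270000
  x_1 = 1.300000 - (-1.623000)/6.270000 = 1.558852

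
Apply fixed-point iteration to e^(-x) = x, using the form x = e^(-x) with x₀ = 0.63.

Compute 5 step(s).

Equation: e^(-x) = x
Fixed-point form: x = e^(-x)
x₀ = 0.63

x_1 = g(0.630000) = 0.532592
x_2 = g(0.532592) = 0.587081
x_3 = g(0.587081) = 0.555948
x_4 = g(0.555948) = 0.573529
x_5 = g(0.573529) = 0.563533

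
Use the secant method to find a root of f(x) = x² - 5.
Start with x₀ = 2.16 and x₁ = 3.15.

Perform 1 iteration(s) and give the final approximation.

f(x) = x² - 5
x₀ = 2.16, x₁ = 3.15

Secant formula: x_{n+1} = x_n - f(x_n)(x_n - x_{n-1})/(f(x_n) - f(x_{n-1}))

Iteration 1:
  f(2.160000) = -0.334400
  f(3.150000) = 4.922500
  x_2 = 3.150000 - 4.922500×(3.150000 - 2.160000)/(4.922500 - (-0.334400))
       = 2.222976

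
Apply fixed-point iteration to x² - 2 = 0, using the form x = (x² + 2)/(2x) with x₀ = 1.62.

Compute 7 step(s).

Equation: x² - 2 = 0
Fixed-point form: x = (x² + 2)/(2x)
x₀ = 1.62

x_1 = g(1.620000) = 1.427284
x_2 = g(1.427284) = 1.414273
x_3 = g(1.414273) = 1.414214
x_4 = g(1.414214) = 1.414214
x_5 = g(1.414214) = 1.414214
x_6 = g(1.414214) = 1.414214
x_7 = g(1.414214) = 1.414214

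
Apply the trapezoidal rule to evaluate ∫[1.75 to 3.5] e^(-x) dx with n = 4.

f(x) = e^(-x)
a = 1.75, b = 3.5, n = 4
h = (b - a)/n = 0.437500

Trapezoidal rule: (h/2)[f(x₀) + 2f(x₁) + 2f(x₂) + ... + f(xₙ)]

x_0 = 1.7500, f(x_0) = 0.173774, coefficient = 1
x_1 = 2.1875, f(x_1) = 0.112197, coefficient = 2
x_2 = 2.6250, f(x_2) = 0.072440, coefficient = 2
x_3 = 3.0625, f(x_3) = 0.046771, coefficient = 2
x_4 = 3.5000, f(x_4) = 0.030197, coefficient = 1

I ≈ (0.437500/2) × 0.666786 = 0.145859
Exact value: 0.143577
Error: 0.002283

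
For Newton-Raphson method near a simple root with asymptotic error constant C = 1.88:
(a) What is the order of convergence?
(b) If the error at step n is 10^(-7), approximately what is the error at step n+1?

(a) Newton-Raphson has quadratic (order 2) convergence near simple roots.
    This means |e_{n+1}| ≈ C|e_n|².

(b) With |e_n| = 10^(-7) and C = 1.88:
    |e_{n+1}| ≈ 1.88 × (10^(-7))² = 1.88 × 10^(-14)

(a) 2 (quadratic); (b) |e_{n+1}| ≈ 1.880e-14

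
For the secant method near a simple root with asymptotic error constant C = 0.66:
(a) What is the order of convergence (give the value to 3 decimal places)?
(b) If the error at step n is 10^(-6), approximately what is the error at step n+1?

(a) Secant method has superlinear convergence with order φ = (1+√5)/2 ≈ 1.618.
    This means |e_{n+1}| ≈ C|e_n|^1.618.

(b) With |e_n| = 10^(-6) and C = 0.66:
    |e_{n+1}| ≈ 0.66 × (10^(-6))^1.618 = 0.66 × 10^(-9.71)

(a) ≈ 1.618 (golden ratio); (b) |e_{n+1}| ≈ 1.292e-10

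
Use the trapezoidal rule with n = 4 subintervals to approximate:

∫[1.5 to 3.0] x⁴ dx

f(x) = x⁴
a = 1.5, b = 3.0, n = 4
h = (b - a)/n = 0.375000

Trapezoidal rule: (h/2)[f(x₀) + 2f(x₁) + 2f(x₂) + ... + f(xₙ)]

x_0 = 1.5000, f(x_0) = 5.062500, coefficient = 1
x_1 = 1.8750, f(x_1) = 12.359619, coefficient = 2
x_2 = 2.2500, f(x_2) = 25.628906, coefficient = 2
x_3 = 2.6250, f(x_3) = 47.480713, coefficient = 2
x_4 = 3.0000, f(x_4) = 81.000000, coefficient = 1

I ≈ (0.375000/2) × 257.000977 = 48.187683
Exact value: 47.081250
Error: 1.106433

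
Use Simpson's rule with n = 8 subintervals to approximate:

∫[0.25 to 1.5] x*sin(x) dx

f(x) = x*sin(x)
a = 0.25, b = 1.5, n = 8
h = (b - a)/n = 0.156250

Simpson's rule: (h/3)[f(x₀) + 4f(x₁) + 2f(x₂) + ... + f(xₙ)]

x_0 = 0.2500, f(x_0) = 0.061851, coefficient = 1
x_1 = 0.4062, f(x_1) = 0.160537, coefficient = 4
x_2 = 0.5625, f(x_2) = 0.299983, coefficient = 2
x_3 = 0.7188, f(x_3) = 0.473257, coefficient = 4
x_4 = 0.8750, f(x_4) = 0.671601, coefficient = 2
x_5 = 1.0312, f(x_5) = 0.884753, coefficient = 4
x_6 = 1.1875, f(x_6) = 1.101331, coefficient = 2
x_7 = 1.3438, f(x_7) = 1.309263, coefficient = 4
x_8 = 1.5000, f(x_8) = 1.496242, coefficient = 1

I ≈ (0.156250/3) × 17.015161 = 0.886206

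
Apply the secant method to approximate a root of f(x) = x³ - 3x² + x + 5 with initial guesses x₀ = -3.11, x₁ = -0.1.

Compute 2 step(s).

f(x) = x³ - 3x² + x + 5
x₀ = -3.11, x₁ = -0.1

Secant formula: x_{n+1} = x_n - f(x_n)(x_n - x_{n-1})/(f(x_n) - f(x_{n-1}))

Iteration 1:
  f(-3.110000) = -57.206531
  f(-0.100000) = 4.869000
  x_2 = -0.100000 - 4.869000×(-0.100000 - (-3.110000))/(4.869000 - (-57.206531))
       = -0.336094
Iteration 2:
  f(-0.100000) = 4.869000
  f(-0.336094) = 4.287062
  x_3 = -0.336094 - 4.287062×(-0.336094 - (-0.100000))/(4.287062 - 4.869000)
       = -2.075372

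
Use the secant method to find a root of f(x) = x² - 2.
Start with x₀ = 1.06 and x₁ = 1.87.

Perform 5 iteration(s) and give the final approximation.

f(x) = x² - 2
x₀ = 1.06, x₁ = 1.87

Secant formula: x_{n+1} = x_n - f(x_n)(x_n - x_{n-1})/(f(x_n) - f(x_{n-1}))

Iteration 1:
  f(1.060000) = -0.876400
  f(1.870000) = 1.496900
  x_2 = 1.870000 - 1.496900×(1.870000 - 1.060000)/(1.496900 - (-0.876400))
       = 1.359113
Iteration 2:
  f(1.870000) = 1.496900
  f(1.359113) = -0.152813
  x_3 = 1.359113 - (-0.152813)×(1.359113 - 1.870000)/(-0.152813 - 1.496900)
       = 1.406436
Iteration 3:
  f(1.359113) = -0.152813
  f(1.406436) = -0.021937
  x_4 = 1.406436 - (-0.021937)×(1.406436 - 1.359113)/(-0.021937 - (-0.152813))
       = 1.414369
Iteration 4:
  f(1.406436) = -0.021937
  f(1.414369) = 0.000438
  x_5 = 1.414369 - 0.000438×(1.414369 - 1.406436)/(0.000438 - (-0.021937))
       = 1.414213
Iteration 5:
  f(1.414369) = 0.000438
  f(1.414213) = -0.000001
  x_6 = 1.414213 - (-0.000001)×(1.414213 - 1.414369)/(-0.000001 - 0.000438)
       = 1.414214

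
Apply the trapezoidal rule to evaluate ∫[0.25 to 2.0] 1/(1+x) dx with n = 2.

f(x) = 1/(1+x)
a = 0.25, b = 2.0, n = 2
h = (b - a)/n = 0.875000

Trapezoidal rule: (h/2)[f(x₀) + 2f(x₁) + 2f(x₂) + ... + f(xₙ)]

x_0 = 0.2500, f(x_0) = 0.800000, coefficient = 1
x_1 = 1.1250, f(x_1) = 0.470588, coefficient = 2
x_2 = 2.0000, f(x_2) = 0.333333, coefficient = 1

I ≈ (0.875000/2) × 2.074510 = 0.907598
Exact value: 0.875469
Error: 0.032129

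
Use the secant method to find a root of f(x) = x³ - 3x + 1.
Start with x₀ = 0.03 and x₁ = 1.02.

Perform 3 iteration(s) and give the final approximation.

f(x) = x³ - 3x + 1
x₀ = 0.03, x₁ = 1.02

Secant formula: x_{n+1} = x_n - f(x_n)(x_n - x_{n-1})/(f(x_n) - f(x_{n-1}))

Iteration 1:
  f(0.030000) = 0.910027
  f(1.020000) = -0.998792
  x_2 = 1.020000 - (-0.998792)×(1.020000 - 0.030000)/(-0.998792 - 0.910027)
       = 0.501981
Iteration 2:
  f(1.020000) = -0.998792
  f(0.501981) = -0.379452
  x_3 = 0.501981 - (-0.379452)×(0.501981 - 1.020000)/(-0.379452 - (-0.998792))
       = 0.184606
Iteration 3:
  f(0.501981) = -0.379452
  f(0.184606) = 0.452473
  x_4 = 0.184606 - 0.452473×(0.184606 - 0.501981)/(0.452473 - (-0.379452))
       = 0.357222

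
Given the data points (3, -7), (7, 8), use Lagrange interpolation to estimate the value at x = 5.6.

Lagrange interpolation formula:
P(x) = Σ yᵢ × Lᵢ(x)
where Lᵢ(x) = Π_{j≠i} (x - xⱼ)/(xᵢ - xⱼ)

L_0(5.6) = (5.6 - 7)/(3 - 7) = 0.350000
L_1(5.6) = (5.6 - 3)/(7 - 3) = 0.650000

P(5.6) = (-7)×L_0(5.6) + 8×L_1(5.6)
P(5.6) = 2.750000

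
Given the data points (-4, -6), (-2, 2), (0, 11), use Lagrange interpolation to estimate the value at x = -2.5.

Lagrange interpolation formula:
P(x) = Σ yᵢ × Lᵢ(x)
where Lᵢ(x) = Π_{j≠i} (x - xⱼ)/(xᵢ - xⱼ)

L_0(-2.5) = (-2.5 - (-2))/(-4 - (-2)) × (-2.5 - 0)/(-4 - 0) = 0.156250
L_1(-2.5) = (-2.5 - (-4))/(-2 - (-4)) × (-2.5 - 0)/(-2 - 0) = 0.937500
L_2(-2.5) = (-2.5 - (-4))/(0 - (-4)) × (-2.5 - (-2))/(0 - (-2)) = -0.093750

P(-2.5) = (-6)×L_0(-2.5) + 2×L_1(-2.5) + 11×L_2(-2.5)
P(-2.5) = -0.093750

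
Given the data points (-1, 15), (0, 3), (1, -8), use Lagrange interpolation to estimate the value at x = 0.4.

Lagrange interpolation formula:
P(x) = Σ yᵢ × Lᵢ(x)
where Lᵢ(x) = Π_{j≠i} (x - xⱼ)/(xᵢ - xⱼ)

L_0(0.4) = (0.4 - 0)/(-1 - 0) × (0.4 - 1)/(-1 - 1) = -0.120000
L_1(0.4) = (0.4 - (-1))/(0 - (-1)) × (0.4 - 1)/(0 - 1) = 0.840000
L_2(0.4) = (0.4 - (-1))/(1 - (-1)) × (0.4 - 0)/(1 - 0) = 0.280000

P(0.4) = 15×L_0(0.4) + 3×L_1(0.4) + (-8)×L_2(0.4)
P(0.4) = -1.520000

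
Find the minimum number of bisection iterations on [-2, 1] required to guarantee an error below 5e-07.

We need (b-a)/2^n ≤ 5e-07
(1 - (-2))/2^n ≤ 5e-07
3/2^n ≤ 5e-07
2^n ≥ 6000000
n ≥ log₂(6000000) = 22.52
n ≥ 23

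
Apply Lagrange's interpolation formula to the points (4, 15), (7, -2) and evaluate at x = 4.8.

Lagrange interpolation formula:
P(x) = Σ yᵢ × Lᵢ(x)
where Lᵢ(x) = Π_{j≠i} (x - xⱼ)/(xᵢ - xⱼ)

L_0(4.8) = (4.8 - 7)/(4 - 7) = 0.733333
L_1(4.8) = (4.8 - 4)/(7 - 4) = 0.266667

P(4.8) = 15×L_0(4.8) + (-2)×L_1(4.8)
P(4.8) = 10.466667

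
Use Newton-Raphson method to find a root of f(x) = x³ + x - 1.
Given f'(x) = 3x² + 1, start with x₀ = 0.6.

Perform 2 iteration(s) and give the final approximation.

f(x) = x³ + x - 1
f'(x) = 3x² + 1
x₀ = 0.6

Newton-Raphson formula: x_{n+1} = x_n - f(x_n)/f'(x_n)

Iteration 1:
  f(0.600000) = -0.184000
  f'(0.600000) = 2.080000
  x_1 = 0.600000 - (-0.184000)/2.080000 = 0.688462
Iteration 2:
  f(0.688462) = 0.014778
  f'(0.688462) = 2.421938
  x_2 = 0.688462 - 0.014778/2.421938 = 0.682360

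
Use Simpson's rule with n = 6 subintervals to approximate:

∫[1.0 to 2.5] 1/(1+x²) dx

f(x) = 1/(1+x²)
a = 1.0, b = 2.5, n = 6
h = (b - a)/n = 0.250000

Simpson's rule: (h/3)[f(x₀) + 4f(x₁) + 2f(x₂) + ... + f(xₙ)]

x_0 = 1.0000, f(x_0) = 0.500000, coefficient = 1
x_1 = 1.2500, f(x_1) = 0.390244, coefficient = 4
x_2 = 1.5000, f(x_2) = 0.307692, coefficient = 2
x_3 = 1.7500, f(x_3) = 0.246154, coefficient = 4
x_4 = 2.0000, f(x_4) = 0.200000, coefficient = 2
x_5 = 2.2500, f(x_5) = 0.164948, coefficient = 4
x_6 = 2.5000, f(x_6) = 0.137931, coefficient = 1

I ≈ (0.250000/3) × 4.858700 = 0.404892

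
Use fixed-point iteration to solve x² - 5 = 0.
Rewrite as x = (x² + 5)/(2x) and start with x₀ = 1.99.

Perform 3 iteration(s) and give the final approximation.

Equation: x² - 5 = 0
Fixed-point form: x = (x² + 5)/(2x)
x₀ = 1.99

x_1 = g(1.990000) = 2.251281
x_2 = g(2.251281) = 2.236119
x_3 = g(2.236119) = 2.236068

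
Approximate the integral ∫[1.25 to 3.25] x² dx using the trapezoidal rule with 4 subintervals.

f(x) = x²
a = 1.25, b = 3.25, n = 4
h = (b - a)/n = 0.500000

Trapezoidal rule: (h/2)[f(x₀) + 2f(x₁) + 2f(x₂) + ... + f(xₙ)]

x_0 = 1.2500, f(x_0) = 1.562500, coefficient = 1
x_1 = 1.7500, f(x_1) = 3.062500, coefficient = 2
x_2 = 2.2500, f(x_2) = 5.062500, coefficient = 2
x_3 = 2.7500, f(x_3) = 7.562500, coefficient = 2
x_4 = 3.2500, f(x_4) = 10.562500, coefficient = 1

I ≈ (0.500000/2) × 43.500000 = 10.875000
Exact value: 10.791667
Error: 0.083333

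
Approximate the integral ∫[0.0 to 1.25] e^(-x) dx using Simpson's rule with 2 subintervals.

f(x) = e^(-x)
a = 0.0, b = 1.25, n = 2
h = (b - a)/n = 0.625000

Simpson's rule: (h/3)[f(x₀) + 4f(x₁) + 2f(x₂) + ... + f(xₙ)]

x_0 = 0.0000, f(x_0) = 1.000000, coefficient = 1
x_1 = 0.6250, f(x_1) = 0.535261, coefficient = 4
x_2 = 1.2500, f(x_2) = 0.286505, coefficient = 1

I ≈ (0.625000/3) × 3.427551 = 0.714073
Exact value: 0.713495
Error: 0.000578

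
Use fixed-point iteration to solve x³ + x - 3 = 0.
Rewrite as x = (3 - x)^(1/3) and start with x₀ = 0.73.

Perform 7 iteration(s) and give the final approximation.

Equation: x³ + x - 3 = 0
Fixed-point form: x = (3 - x)^(1/3)
x₀ = 0.73

x_1 = g(0.730000) = 1.314242
x_2 = g(1.314242) = 1.190141
x_3 = g(1.190141) = 1.218657
x_4 = g(1.218657) = 1.212223
x_5 = g(1.212223) = 1.213681
x_6 = g(1.213681) = 1.213351
x_7 = g(1.213351) = 1.213425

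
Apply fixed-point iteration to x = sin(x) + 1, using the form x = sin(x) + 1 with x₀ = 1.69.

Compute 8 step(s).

Equation: x = sin(x) + 1
Fixed-point form: x = sin(x) + 1
x₀ = 1.69

x_1 = g(1.690000) = 1.992904
x_2 = g(1.992904) = 1.912228
x_3 = g(1.912228) = 1.942276
x_4 = g(1.942276) = 1.931791
x_5 = g(1.931791) = 1.935546
x_6 = g(1.935546) = 1.934213
x_7 = g(1.934213) = 1.934688
x_8 = g(1.934688) = 1.934519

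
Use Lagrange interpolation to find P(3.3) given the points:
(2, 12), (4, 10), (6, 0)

Lagrange interpolation formula:
P(x) = Σ yᵢ × Lᵢ(x)
where Lᵢ(x) = Π_{j≠i} (x - xⱼ)/(xᵢ - xⱼ)

L_0(3.3) = (3.3 - 4)/(2 - 4) × (3.3 - 6)/(2 - 6) = 0.236250
L_1(3.3) = (3.3 - 2)/(4 - 2) × (3.3 - 6)/(4 - 6) = 0.877500
L_2(3.3) = (3.3 - 2)/(6 - 2) × (3.3 - 4)/(6 - 4) = -0.113750

P(3.3) = 12×L_0(3.3) + 10×L_1(3.3) + 0×L_2(3.3)
P(3.3) = 11.610000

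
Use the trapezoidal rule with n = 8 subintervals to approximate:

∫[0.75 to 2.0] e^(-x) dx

f(x) = e^(-x)
a = 0.75, b = 2.0, n = 8
h = (b - a)/n = 0.156250

Trapezoidal rule: (h/2)[f(x₀) + 2f(x₁) + 2f(x₂) + ... + f(xₙ)]

x_0 = 0.7500, f(x_0) = 0.472367, coefficient = 1
x_1 = 0.9062, f(x_1) = 0.404037, coefficient = 2
x_2 = 1.0625, f(x_2) = 0.345591, coefficient = 2
x_3 = 1.2188, f(x_3) = 0.295599, coefficient = 2
x_4 = 1.3750, f(x_4) = 0.252840, coefficient = 2
x_5 = 1.5312, f(x_5) = 0.216265, coefficient = 2
x_6 = 1.6875, f(x_6) = 0.184981, coefficient = 2
x_7 = 1.8438, f(x_7) = 0.158223, coefficient = 2
x_8 = 2.0000, f(x_8) = 0.135335, coefficient = 1

I ≈ (0.156250/2) × 4.322774 = 0.337717
Exact value: 0.337031
Error: 0.000685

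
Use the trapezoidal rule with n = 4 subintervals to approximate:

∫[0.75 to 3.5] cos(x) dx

f(x) = cos(x)
a = 0.75, b = 3.5, n = 4
h = (b - a)/n = 0.687500

Trapezoidal rule: (h/2)[f(x₀) + 2f(x₁) + 2f(x₂) + ... + f(xₙ)]

x_0 = 0.7500, f(x_0) = 0.731689, coefficient = 1
x_1 = 1.4375, f(x_1) = 0.132902, coefficient = 2
x_2 = 2.1250, f(x_2) = -0.526266, coefficient = 2
x_3 = 2.8125, f(x_3) = -0.946336, coefficient = 2
x_4 = 3.5000, f(x_4) = -0.936457, coefficient = 1

I ≈ (0.687500/2) × -2.884169 = -0.991433
Exact value: -1.032422
Error: 0.040989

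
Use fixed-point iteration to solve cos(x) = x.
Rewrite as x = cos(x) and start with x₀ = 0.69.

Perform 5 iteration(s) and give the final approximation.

Equation: cos(x) = x
Fixed-point form: x = cos(x)
x₀ = 0.69

x_1 = g(0.690000) = 0.771246
x_2 = g(0.771246) = 0.717043
x_3 = g(0.717043) = 0.753752
x_4 = g(0.753752) = 0.729126
x_5 = g(0.729126) = 0.745757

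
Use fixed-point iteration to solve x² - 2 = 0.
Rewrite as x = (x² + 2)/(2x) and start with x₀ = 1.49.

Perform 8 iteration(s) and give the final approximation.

Equation: x² - 2 = 0
Fixed-point form: x = (x² + 2)/(2x)
x₀ = 1.49

x_1 = g(1.490000) = 1.416141
x_2 = g(1.416141) = 1.414215
x_3 = g(1.414215) = 1.414214
x_4 = g(1.414214) = 1.414214
x_5 = g(1.414214) = 1.414214
x_6 = g(1.414214) = 1.414214
x_7 = g(1.414214) = 1.414214
x_8 = g(1.414214) = 1.414214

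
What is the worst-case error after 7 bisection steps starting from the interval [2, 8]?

Bisection error bound: |error| ≤ (b-a)/2^n
|error| ≤ (8 - 2)/2^7 = 6/2^7
|error| ≤ 0.0468750000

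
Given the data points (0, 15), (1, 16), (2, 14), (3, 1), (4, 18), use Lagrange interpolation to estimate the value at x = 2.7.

Lagrange interpolation formula:
P(x) = Σ yᵢ × Lᵢ(x)
where Lᵢ(x) = Π_{j≠i} (x - xⱼ)/(xᵢ - xⱼ)

L_0(2.7) = (2.7 - 1)/(0 - 1) × (2.7 - 2)/(0 - 2) × (2.7 - 3)/(0 - 3) × (2.7 - 4)/(0 - 4) = 0.019337
L_1(2.7) = (2.7 - 0)/(1 - 0) × (2.7 - 2)/(1 - 2) × (2.7 - 3)/(1 - 3) × (2.7 - 4)/(1 - 4) = -0.122850
L_2(2.7) = (2.7 - 0)/(2 - 0) × (2.7 - 1)/(2 - 1) × (2.7 - 3)/(2 - 3) × (2.7 - 4)/(2 - 4) = 0.447525
L_3(2.7) = (2.7 - 0)/(3 - 0) × (2.7 - 1)/(3 - 1) × (2.7 - 2)/(3 - 2) × (2.7 - 4)/(3 - 4) = 0.696150
L_4(2.7) = (2.7 - 0)/(4 - 0) × (2.7 - 1)/(4 - 1) × (2.7 - 2)/(4 - 2) × (2.7 - 3)/(4 - 3) = -0.040162

P(2.7) = 15×L_0(2.7) + 16×L_1(2.7) + 14×L_2(2.7) + 1×L_3(2.7) + 18×L_4(2.7)
P(2.7) = 4.563037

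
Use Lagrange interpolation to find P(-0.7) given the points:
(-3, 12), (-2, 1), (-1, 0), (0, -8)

Lagrange interpolation formula:
P(x) = Σ yᵢ × Lᵢ(x)
where Lᵢ(x) = Π_{j≠i} (x - xⱼ)/(xᵢ - xⱼ)

L_0(-0.7) = (-0.7 - (-2))/(-3 - (-2)) × (-0.7 - (-1))/(-3 - (-1)) × (-0.7 - 0)/(-3 - 0) = 0.045500
L_1(-0.7) = (-0.7 - (-3))/(-2 - (-3)) × (-0.7 - (-1))/(-2 - (-1)) × (-0.7 - 0)/(-2 - 0) = -0.241500
L_2(-0.7) = (-0.7 - (-3))/(-1 - (-3)) × (-0.7 - (-2))/(-1 - (-2)) × (-0.7 - 0)/(-1 - 0) = 1.046500
L_3(-0.7) = (-0.7 - (-3))/(0 - (-3)) × (-0.7 - (-2))/(0 - (-2)) × (-0.7 - (-1))/(0 - (-1)) = 0.149500

P(-0.7) = 12×L_0(-0.7) + 1×L_1(-0.7) + 0×L_2(-0.7) + (-8)×L_3(-0.7)
P(-0.7) = -0.891500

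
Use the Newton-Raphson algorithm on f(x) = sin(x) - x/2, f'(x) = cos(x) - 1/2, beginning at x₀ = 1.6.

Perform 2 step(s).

f(x) = sin(x) - x/2
f'(x) = cos(x) - 1/2
x₀ = 1.6

Newton-Raphson formula: x_{n+1} = x_n - f(x_n)/f'(x_n)

Iteration 1:
  f(1.600000) = 0.199574
  f'(1.600000) = -0.529200
  x_1 = 1.600000 - 0.199574/(-0.529200) = 1.977124
Iteration 2:
  f(1.977124) = -0.069983
  f'(1.977124) = -0.895238
  x_2 = 1.977124 - (-0.069983)/(-0.895238) = 1.898951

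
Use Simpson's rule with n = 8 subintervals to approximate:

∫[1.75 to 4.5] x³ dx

f(x) = x³
a = 1.75, b = 4.5, n = 8
h = (b - a)/n = 0.343750

Simpson's rule: (h/3)[f(x₀) + 4f(x₁) + 2f(x₂) + ... + f(xₙ)]

x_0 = 1.7500, f(x_0) = 5.359375, coefficient = 1
x_1 = 2.0938, f(x_1) = 9.178558, coefficient = 4
x_2 = 2.4375, f(x_2) = 14.482178, coefficient = 2
x_3 = 2.7812, f(x_3) = 21.513947, coefficient = 4
x_4 = 3.1250, f(x_4) = 30.517578, coefficient = 2
x_5 = 3.4688, f(x_5) = 41.736786, coefficient = 4
x_6 = 3.8125, f(x_6) = 55.415283, coefficient = 2
x_7 = 4.1562, f(x_7) = 71.796783, coefficient = 4
x_8 = 4.5000, f(x_8) = 91.125000, coefficient = 1

I ≈ (0.343750/3) × 874.218750 = 100.170898
Exact value: 100.170898
Error: 0.000000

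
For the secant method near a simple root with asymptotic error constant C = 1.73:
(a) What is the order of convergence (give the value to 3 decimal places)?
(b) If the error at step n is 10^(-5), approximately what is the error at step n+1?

(a) Secant method has superlinear convergence with order φ = (1+√5)/2 ≈ 1.618.
    This means |e_{n+1}| ≈ C|e_n|^1.618.

(b) With |e_n| = 10^(-5) and C = 1.73:
    |e_{n+1}| ≈ 1.73 × (10^(-5))^1.618 = 1.73 × 10^(-8.09)

(a) ≈ 1.618 (golden ratio); (b) |e_{n+1}| ≈ 1.406e-08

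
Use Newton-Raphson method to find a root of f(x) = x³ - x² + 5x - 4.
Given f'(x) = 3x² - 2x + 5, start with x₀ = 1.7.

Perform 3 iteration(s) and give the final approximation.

f(x) = x³ - x² + 5x - 4
f'(x) = 3x² - 2x + 5
x₀ = 1.7

Newton-Raphson formula: x_{n+1} = x_n - f(x_n)/f'(x_n)

Iteration 1:
  f(1.700000) = 6.523000
  f'(1.700000) = 10.270000
  x_1 = 1.700000 - 6.523000/10.270000 = 1.064849
Iteration 2:
  f(1.064849) = 1.397778
  f'(1.064849) = 6.272013
  x_2 = 1.064849 - 1.397778/6.272013 = 0.841990
Iteration 3:
  f(0.841990) = 0.097927
  f'(0.841990) = 5.442860
  x_3 = 0.841990 - 0.097927/5.442860 = 0.823998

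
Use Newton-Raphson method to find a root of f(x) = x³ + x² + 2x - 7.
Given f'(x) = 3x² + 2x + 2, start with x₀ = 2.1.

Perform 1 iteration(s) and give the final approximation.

f(x) = x³ + x² + 2x - 7
f'(x) = 3x² + 2x + 2
x₀ = 2.1

Newton-Raphson formula: x_{n+1} = x_n - f(x_n)/f'(x_n)

Iteration 1:
  f(2.100000) = 10.871000
  f'(2.100000) = 19.430000
  x_1 = 2.100000 - 10.871000/19.430000 = 1.540504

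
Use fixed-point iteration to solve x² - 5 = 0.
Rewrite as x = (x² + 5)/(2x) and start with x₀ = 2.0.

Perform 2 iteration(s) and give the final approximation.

Equation: x² - 5 = 0
Fixed-point form: x = (x² + 5)/(2x)
x₀ = 2.0

x_1 = g(2.000000) = 2.250000
x_2 = g(2.250000) = 2.236111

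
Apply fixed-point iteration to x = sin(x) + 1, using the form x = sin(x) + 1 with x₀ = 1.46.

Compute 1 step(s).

Equation: x = sin(x) + 1
Fixed-point form: x = sin(x) + 1
x₀ = 1.46

x_1 = g(1.460000) = 1.993868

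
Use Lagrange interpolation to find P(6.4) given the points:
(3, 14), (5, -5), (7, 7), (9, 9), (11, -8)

Lagrange interpolation formula:
P(x) = Σ yᵢ × Lᵢ(x)
where Lᵢ(x) = Π_{j≠i} (x - xⱼ)/(xᵢ - xⱼ)

L_0(6.4) = (6.4 - 5)/(3 - 5) × (6.4 - 7)/(3 - 7) × (6.4 - 9)/(3 - 9) × (6.4 - 11)/(3 - 11) = -0.026162
L_1(6.4) = (6.4 - 3)/(5 - 3) × (6.4 - 7)/(5 - 7) × (6.4 - 9)/(5 - 9) × (6.4 - 11)/(5 - 11) = 0.254150
L_2(6.4) = (6.4 - 3)/(7 - 3) × (6.4 - 5)/(7 - 5) × (6.4 - 9)/(7 - 9) × (6.4 - 11)/(7 - 11) = 0.889525
L_3(6.4) = (6.4 - 3)/(9 - 3) × (6.4 - 5)/(9 - 5) × (6.4 - 7)/(9 - 7) × (6.4 - 11)/(9 - 11) = -0.136850
L_4(6.4) = (6.4 - 3)/(11 - 3) × (6.4 - 5)/(11 - 5) × (6.4 - 7)/(11 - 7) × (6.4 - 9)/(11 - 9) = 0.019337

P(6.4) = 14×L_0(6.4) + (-5)×L_1(6.4) + 7×L_2(6.4) + 9×L_3(6.4) + (-8)×L_4(6.4)
P(6.4) = 3.203300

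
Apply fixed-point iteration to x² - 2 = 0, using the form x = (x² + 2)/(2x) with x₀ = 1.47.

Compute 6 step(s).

Equation: x² - 2 = 0
Fixed-point form: x = (x² + 2)/(2x)
x₀ = 1.47

x_1 = g(1.470000) = 1.415272
x_2 = g(1.415272) = 1.414214
x_3 = g(1.414214) = 1.414214
x_4 = g(1.414214) = 1.414214
x_5 = g(1.414214) = 1.414214
x_6 = g(1.414214) = 1.414214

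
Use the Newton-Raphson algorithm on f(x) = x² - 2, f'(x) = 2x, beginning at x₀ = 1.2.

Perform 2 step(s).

f(x) = x² - 2
f'(x) = 2x
x₀ = 1.2

Newton-Raphson formula: x_{n+1} = x_n - f(x_n)/f'(x_n)

Iteration 1:
  f(1.200000) = -0.560000
  f'(1.200000) = 2.400000
  x_1 = 1.200000 - (-0.560000)/2.400000 = 1.433333
Iteration 2:
  f(1.433333) = 0.054444
  f'(1.433333) = 2.866667
  x_2 = 1.433333 - 0.054444/2.866667 = 1.414341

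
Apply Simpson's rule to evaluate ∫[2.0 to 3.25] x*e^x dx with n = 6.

f(x) = x*e^x
a = 2.0, b = 3.25, n = 6
h = (b - a)/n = 0.208333

Simpson's rule: (h/3)[f(x₀) + 4f(x₁) + 2f(x₂) + ... + f(xₙ)]

x_0 = 2.0000, f(x_0) = 14.778112, coefficient = 1
x_1 = 2.2083, f(x_1) = 20.097017, coefficient = 4
x_2 = 2.4167, f(x_2) = 27.087053, coefficient = 2
x_3 = 2.6250, f(x_3) = 36.237007, coefficient = 4
x_4 = 2.8333, f(x_4) = 48.172446, coefficient = 2
x_5 = 3.0417, f(x_5) = 63.692848, coefficient = 4
x_6 = 3.2500, f(x_6) = 83.818605, coefficient = 1

I ≈ (0.208333/3) × 729.223205 = 50.640500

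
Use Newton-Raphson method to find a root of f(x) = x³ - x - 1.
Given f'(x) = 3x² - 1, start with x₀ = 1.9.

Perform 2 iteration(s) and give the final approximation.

f(x) = x³ - x - 1
f'(x) = 3x² - 1
x₀ = 1.9

Newton-Raphson formula: x_{n+1} = x_n - f(x_n)/f'(x_n)

Iteration 1:
  f(1.900000) = 3.959000
  f'(1.900000) = 9.830000
  x_1 = 1.900000 - 3.959000/9.830000 = 1.497253
Iteration 2:
  f(1.497253) = 0.859240
  f'(1.497253) = 5.725302
  x_2 = 1.497253 - 0.859240/5.725302 = 1.347176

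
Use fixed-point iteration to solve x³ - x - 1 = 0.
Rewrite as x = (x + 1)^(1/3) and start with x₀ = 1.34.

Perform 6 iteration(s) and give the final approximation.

Equation: x³ - x - 1 = 0
Fixed-point form: x = (x + 1)^(1/3)
x₀ = 1.34

x_1 = g(1.340000) = 1.327614
x_2 = g(1.327614) = 1.325268
x_3 = g(1.325268) = 1.324822
x_4 = g(1.324822) = 1.324738
x_5 = g(1.324738) = 1.324722
x_6 = g(1.324722) = 1.324719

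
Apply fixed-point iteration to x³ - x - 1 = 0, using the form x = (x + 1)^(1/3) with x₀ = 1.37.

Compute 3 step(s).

Equation: x³ - x - 1 = 0
Fixed-point form: x = (x + 1)^(1/3)
x₀ = 1.37

x_1 = g(1.370000) = 1.333264
x_2 = g(1.333264) = 1.326339
x_3 = g(1.326339) = 1.325026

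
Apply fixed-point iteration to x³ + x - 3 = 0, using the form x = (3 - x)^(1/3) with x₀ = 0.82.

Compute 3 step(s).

Equation: x³ + x - 3 = 0
Fixed-point form: x = (3 - x)^(1/3)
x₀ = 0.82

x_1 = g(0.820000) = 1.296638
x_2 = g(1.296638) = 1.194269
x_3 = g(1.194269) = 1.217730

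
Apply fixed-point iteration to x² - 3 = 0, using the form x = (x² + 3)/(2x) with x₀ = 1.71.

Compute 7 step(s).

Equation: x² - 3 = 0
Fixed-point form: x = (x² + 3)/(2x)
x₀ = 1.71

x_1 = g(1.710000) = 1.732193
x_2 = g(1.732193) = 1.732051
x_3 = g(1.732051) = 1.732051
x_4 = g(1.732051) = 1.732051
x_5 = g(1.732051) = 1.732051
x_6 = g(1.732051) = 1.732051
x_7 = g(1.732051) = 1.732051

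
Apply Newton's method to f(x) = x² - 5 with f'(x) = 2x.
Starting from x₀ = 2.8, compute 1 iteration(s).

f(x) = x² - 5
f'(x) = 2x
x₀ = 2.8

Newton-Raphson formula: x_{n+1} = x_n - f(x_n)/f'(x_n)

Iteration 1:
  f(2.800000) = 2.840000
  f'(2.800000) = 5.600000
  x_1 = 2.800000 - 2.840000/5.600000 = 2.292857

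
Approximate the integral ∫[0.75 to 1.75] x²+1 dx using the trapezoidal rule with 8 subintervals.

f(x) = x²+1
a = 0.75, b = 1.75, n = 8
h = (b - a)/n = 0.125000

Trapezoidal rule: (h/2)[f(x₀) + 2f(x₁) + 2f(x₂) + ... + f(xₙ)]

x_0 = 0.7500, f(x_0) = 1.562500, coefficient = 1
x_1 = 0.8750, f(x_1) = 1.765625, coefficient = 2
x_2 = 1.0000, f(x_2) = 2.000000, coefficient = 2
x_3 = 1.1250, f(x_3) = 2.265625, coefficient = 2
x_4 = 1.2500, f(x_4) = 2.562500, coefficient = 2
x_5 = 1.3750, f(x_5) = 2.890625, coefficient = 2
x_6 = 1.5000, f(x_6) = 3.250000, coefficient = 2
x_7 = 1.6250, f(x_7) = 3.640625, coefficient = 2
x_8 = 1.7500, f(x_8) = 4.062500, coefficient = 1

I ≈ (0.125000/2) × 42.375000 = 2.648438
Exact value: 2.645833
Error: 0.002604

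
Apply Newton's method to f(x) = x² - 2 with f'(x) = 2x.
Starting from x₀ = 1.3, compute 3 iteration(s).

f(x) = x² - 2
f'(x) = 2x
x₀ = 1.3

Newton-Raphson formula: x_{n+1} = x_n - f(x_n)/f'(x_n)

Iteration 1:
  f(1.300000) = -0.310000
  f'(1.300000) = 2.600000
  x_1 = 1.300000 - (-0.310000)/2.600000 = 1.419231
Iteration 2:
  f(1.419231) = 0.014216
  f'(1.419231) = 2.838462
  x_2 = 1.419231 - 0.014216/2.838462 = 1.414222
Iteration 3:
  f(1.414222) = 0.000025
  f'(1.414222) = 2.828445
  x_3 = 1.414222 - 0.000025/2.828445 = 1.414214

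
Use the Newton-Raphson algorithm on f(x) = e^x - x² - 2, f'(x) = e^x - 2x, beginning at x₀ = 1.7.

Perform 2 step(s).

f(x) = e^x - x² - 2
f'(x) = e^x - 2x
x₀ = 1.7

Newton-Raphson formula: x_{n+1} = x_n - f(x_n)/f'(x_n)

Iteration 1:
  f(1.700000) = 0.583947
  f'(1.700000) = 2.073947
  x_1 = 1.700000 - 0.583947/2.073947 = 1.418437
Iteration 2:
  f(1.418437) = 0.118695
  f'(1.418437) = 1.293785
  x_2 = 1.418437 - 0.118695/1.293785 = 1.326694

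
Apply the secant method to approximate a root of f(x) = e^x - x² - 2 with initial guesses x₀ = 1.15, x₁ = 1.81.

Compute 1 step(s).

f(x) = e^x - x² - 2
x₀ = 1.15, x₁ = 1.81

Secant formula: x_{n+1} = x_n - f(x_n)(x_n - x_{n-1})/(f(x_n) - f(x_{n-1}))

Iteration 1:
  f(1.150000) = -0.164307
  f(1.810000) = 0.834347
  x_2 = 1.810000 - 0.834347×(1.810000 - 1.150000)/(0.834347 - (-0.164307))
       = 1.258589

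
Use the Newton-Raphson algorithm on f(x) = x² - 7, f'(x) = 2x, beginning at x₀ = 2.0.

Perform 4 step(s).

f(x) = x² - 7
f'(x) = 2x
x₀ = 2.0

Newton-Raphson formula: x_{n+1} = x_n - f(x_n)/f'(x_n)

Iteration 1:
  f(2.000000) = -3.000000
  f'(2.000000) = 4.000000
  x_1 = 2.000000 - (-3.000000)/4.000000 = 2.750000
Iteration 2:
  f(2.750000) = 0.562500
  f'(2.750000) = 5.500000
  x_2 = 2.750000 - 0.562500/5.500000 = 2.647727
Iteration 3:
  f(2.647727) = 0.010460
  f'(2.647727) = 5.295455
  x_3 = 2.647727 - 0.010460/5.295455 = 2.645752
Iteration 4:
  f(2.645752) = 0.000004
  f'(2.645752) = 5.291504
  x_4 = 2.645752 - 0.000004/5.291504 = 2.645751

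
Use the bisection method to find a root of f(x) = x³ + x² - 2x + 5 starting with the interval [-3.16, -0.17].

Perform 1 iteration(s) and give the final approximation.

f(x) = x³ + x² - 2x + 5
Initial interval: [-3.16, -0.17]

Iteration 1:
  c_1 = (-3.160000 + (-0.170000))/2 = -1.665000
  f(c_1) = f(-1.665000) = 6.486470
  f(a) × f(c) < 0, new interval: [-3.160000, -1.665000]

After 1 iteration(s), the approximation is c_1 = -1.665000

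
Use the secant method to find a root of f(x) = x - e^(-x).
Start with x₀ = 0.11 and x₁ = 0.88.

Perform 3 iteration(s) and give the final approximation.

f(x) = x - e^(-x)
x₀ = 0.11, x₁ = 0.88

Secant formula: x_{n+1} = x_n - f(x_n)(x_n - x_{n-1})/(f(x_n) - f(x_{n-1}))

Iteration 1:
  f(0.110000) = -0.785834
  f(0.880000) = 0.465217
  x_2 = 0.880000 - 0.465217×(0.880000 - 0.110000)/(0.465217 - (-0.785834))
       = 0.593667
Iteration 2:
  f(0.880000) = 0.465217
  f(0.593667) = 0.041369
  x_3 = 0.593667 - 0.041369×(0.593667 - 0.880000)/(0.041369 - 0.465217)
       = 0.565720
Iteration 3:
  f(0.593667) = 0.041369
  f(0.565720) = -0.002231
  x_4 = 0.565720 - (-0.002231)×(0.565720 - 0.593667)/(-0.002231 - 0.041369)
       = 0.567150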